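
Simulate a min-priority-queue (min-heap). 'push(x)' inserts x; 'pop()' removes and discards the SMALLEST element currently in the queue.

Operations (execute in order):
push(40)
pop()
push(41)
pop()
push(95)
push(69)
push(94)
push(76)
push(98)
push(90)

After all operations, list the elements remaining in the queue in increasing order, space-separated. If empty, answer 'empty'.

push(40): heap contents = [40]
pop() → 40: heap contents = []
push(41): heap contents = [41]
pop() → 41: heap contents = []
push(95): heap contents = [95]
push(69): heap contents = [69, 95]
push(94): heap contents = [69, 94, 95]
push(76): heap contents = [69, 76, 94, 95]
push(98): heap contents = [69, 76, 94, 95, 98]
push(90): heap contents = [69, 76, 90, 94, 95, 98]

Answer: 69 76 90 94 95 98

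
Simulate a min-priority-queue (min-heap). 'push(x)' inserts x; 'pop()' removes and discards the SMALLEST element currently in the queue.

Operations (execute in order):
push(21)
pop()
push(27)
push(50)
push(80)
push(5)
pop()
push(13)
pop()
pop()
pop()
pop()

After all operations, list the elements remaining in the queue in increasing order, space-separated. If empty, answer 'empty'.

Answer: empty

Derivation:
push(21): heap contents = [21]
pop() → 21: heap contents = []
push(27): heap contents = [27]
push(50): heap contents = [27, 50]
push(80): heap contents = [27, 50, 80]
push(5): heap contents = [5, 27, 50, 80]
pop() → 5: heap contents = [27, 50, 80]
push(13): heap contents = [13, 27, 50, 80]
pop() → 13: heap contents = [27, 50, 80]
pop() → 27: heap contents = [50, 80]
pop() → 50: heap contents = [80]
pop() → 80: heap contents = []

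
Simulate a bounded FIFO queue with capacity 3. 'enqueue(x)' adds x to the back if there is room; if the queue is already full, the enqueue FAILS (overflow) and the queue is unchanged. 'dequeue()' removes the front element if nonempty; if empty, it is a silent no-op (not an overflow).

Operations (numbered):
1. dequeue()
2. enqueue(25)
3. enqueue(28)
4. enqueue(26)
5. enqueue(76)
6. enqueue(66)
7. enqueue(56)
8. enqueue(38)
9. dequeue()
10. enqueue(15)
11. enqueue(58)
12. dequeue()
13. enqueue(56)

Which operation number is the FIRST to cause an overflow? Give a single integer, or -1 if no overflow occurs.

Answer: 5

Derivation:
1. dequeue(): empty, no-op, size=0
2. enqueue(25): size=1
3. enqueue(28): size=2
4. enqueue(26): size=3
5. enqueue(76): size=3=cap → OVERFLOW (fail)
6. enqueue(66): size=3=cap → OVERFLOW (fail)
7. enqueue(56): size=3=cap → OVERFLOW (fail)
8. enqueue(38): size=3=cap → OVERFLOW (fail)
9. dequeue(): size=2
10. enqueue(15): size=3
11. enqueue(58): size=3=cap → OVERFLOW (fail)
12. dequeue(): size=2
13. enqueue(56): size=3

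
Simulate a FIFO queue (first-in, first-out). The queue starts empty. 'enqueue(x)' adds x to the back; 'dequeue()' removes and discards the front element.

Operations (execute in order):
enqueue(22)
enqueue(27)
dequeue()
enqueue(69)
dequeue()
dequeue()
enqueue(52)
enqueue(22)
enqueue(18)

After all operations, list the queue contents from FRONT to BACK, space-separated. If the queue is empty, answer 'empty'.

enqueue(22): [22]
enqueue(27): [22, 27]
dequeue(): [27]
enqueue(69): [27, 69]
dequeue(): [69]
dequeue(): []
enqueue(52): [52]
enqueue(22): [52, 22]
enqueue(18): [52, 22, 18]

Answer: 52 22 18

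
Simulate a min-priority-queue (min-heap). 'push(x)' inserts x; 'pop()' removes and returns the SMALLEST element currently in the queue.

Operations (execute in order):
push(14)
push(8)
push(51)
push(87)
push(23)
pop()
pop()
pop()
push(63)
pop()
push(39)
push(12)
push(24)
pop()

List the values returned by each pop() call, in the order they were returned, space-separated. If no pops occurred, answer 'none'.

Answer: 8 14 23 51 12

Derivation:
push(14): heap contents = [14]
push(8): heap contents = [8, 14]
push(51): heap contents = [8, 14, 51]
push(87): heap contents = [8, 14, 51, 87]
push(23): heap contents = [8, 14, 23, 51, 87]
pop() → 8: heap contents = [14, 23, 51, 87]
pop() → 14: heap contents = [23, 51, 87]
pop() → 23: heap contents = [51, 87]
push(63): heap contents = [51, 63, 87]
pop() → 51: heap contents = [63, 87]
push(39): heap contents = [39, 63, 87]
push(12): heap contents = [12, 39, 63, 87]
push(24): heap contents = [12, 24, 39, 63, 87]
pop() → 12: heap contents = [24, 39, 63, 87]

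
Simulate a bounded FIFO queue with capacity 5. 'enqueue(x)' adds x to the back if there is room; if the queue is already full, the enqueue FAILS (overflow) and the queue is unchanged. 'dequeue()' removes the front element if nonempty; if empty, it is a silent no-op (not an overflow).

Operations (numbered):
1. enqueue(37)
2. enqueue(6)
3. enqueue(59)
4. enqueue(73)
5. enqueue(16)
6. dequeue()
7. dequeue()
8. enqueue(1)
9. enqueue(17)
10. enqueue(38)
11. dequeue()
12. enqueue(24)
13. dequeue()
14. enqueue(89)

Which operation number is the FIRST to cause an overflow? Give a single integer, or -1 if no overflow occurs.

Answer: 10

Derivation:
1. enqueue(37): size=1
2. enqueue(6): size=2
3. enqueue(59): size=3
4. enqueue(73): size=4
5. enqueue(16): size=5
6. dequeue(): size=4
7. dequeue(): size=3
8. enqueue(1): size=4
9. enqueue(17): size=5
10. enqueue(38): size=5=cap → OVERFLOW (fail)
11. dequeue(): size=4
12. enqueue(24): size=5
13. dequeue(): size=4
14. enqueue(89): size=5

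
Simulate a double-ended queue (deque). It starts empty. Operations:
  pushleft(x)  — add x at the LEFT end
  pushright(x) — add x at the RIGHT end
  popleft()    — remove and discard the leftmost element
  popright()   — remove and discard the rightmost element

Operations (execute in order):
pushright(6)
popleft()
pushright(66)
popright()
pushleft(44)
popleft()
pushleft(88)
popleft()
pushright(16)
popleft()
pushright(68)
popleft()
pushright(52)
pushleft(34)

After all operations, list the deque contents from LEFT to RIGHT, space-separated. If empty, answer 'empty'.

pushright(6): [6]
popleft(): []
pushright(66): [66]
popright(): []
pushleft(44): [44]
popleft(): []
pushleft(88): [88]
popleft(): []
pushright(16): [16]
popleft(): []
pushright(68): [68]
popleft(): []
pushright(52): [52]
pushleft(34): [34, 52]

Answer: 34 52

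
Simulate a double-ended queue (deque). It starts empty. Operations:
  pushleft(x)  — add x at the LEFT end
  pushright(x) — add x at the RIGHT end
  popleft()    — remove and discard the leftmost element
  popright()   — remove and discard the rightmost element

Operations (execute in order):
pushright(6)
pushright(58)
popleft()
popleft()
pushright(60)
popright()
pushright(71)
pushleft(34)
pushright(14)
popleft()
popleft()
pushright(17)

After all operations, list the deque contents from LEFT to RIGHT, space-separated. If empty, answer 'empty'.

pushright(6): [6]
pushright(58): [6, 58]
popleft(): [58]
popleft(): []
pushright(60): [60]
popright(): []
pushright(71): [71]
pushleft(34): [34, 71]
pushright(14): [34, 71, 14]
popleft(): [71, 14]
popleft(): [14]
pushright(17): [14, 17]

Answer: 14 17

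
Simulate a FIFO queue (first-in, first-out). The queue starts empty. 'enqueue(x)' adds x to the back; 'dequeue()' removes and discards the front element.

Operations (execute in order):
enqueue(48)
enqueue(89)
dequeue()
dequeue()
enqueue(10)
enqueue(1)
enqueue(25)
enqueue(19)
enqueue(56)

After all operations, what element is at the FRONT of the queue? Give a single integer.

enqueue(48): queue = [48]
enqueue(89): queue = [48, 89]
dequeue(): queue = [89]
dequeue(): queue = []
enqueue(10): queue = [10]
enqueue(1): queue = [10, 1]
enqueue(25): queue = [10, 1, 25]
enqueue(19): queue = [10, 1, 25, 19]
enqueue(56): queue = [10, 1, 25, 19, 56]

Answer: 10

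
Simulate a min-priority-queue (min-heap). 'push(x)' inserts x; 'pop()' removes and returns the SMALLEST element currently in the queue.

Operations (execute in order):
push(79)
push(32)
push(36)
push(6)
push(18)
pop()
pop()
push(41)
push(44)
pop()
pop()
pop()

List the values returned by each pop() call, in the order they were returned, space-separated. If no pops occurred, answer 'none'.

push(79): heap contents = [79]
push(32): heap contents = [32, 79]
push(36): heap contents = [32, 36, 79]
push(6): heap contents = [6, 32, 36, 79]
push(18): heap contents = [6, 18, 32, 36, 79]
pop() → 6: heap contents = [18, 32, 36, 79]
pop() → 18: heap contents = [32, 36, 79]
push(41): heap contents = [32, 36, 41, 79]
push(44): heap contents = [32, 36, 41, 44, 79]
pop() → 32: heap contents = [36, 41, 44, 79]
pop() → 36: heap contents = [41, 44, 79]
pop() → 41: heap contents = [44, 79]

Answer: 6 18 32 36 41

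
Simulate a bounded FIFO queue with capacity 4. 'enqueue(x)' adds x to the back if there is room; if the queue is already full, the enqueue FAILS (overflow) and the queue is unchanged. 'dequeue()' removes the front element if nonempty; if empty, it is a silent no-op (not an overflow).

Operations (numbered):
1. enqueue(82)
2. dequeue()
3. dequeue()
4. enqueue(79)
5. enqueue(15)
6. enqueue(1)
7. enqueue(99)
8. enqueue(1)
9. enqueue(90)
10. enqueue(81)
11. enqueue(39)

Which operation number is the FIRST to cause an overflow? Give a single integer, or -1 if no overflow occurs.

Answer: 8

Derivation:
1. enqueue(82): size=1
2. dequeue(): size=0
3. dequeue(): empty, no-op, size=0
4. enqueue(79): size=1
5. enqueue(15): size=2
6. enqueue(1): size=3
7. enqueue(99): size=4
8. enqueue(1): size=4=cap → OVERFLOW (fail)
9. enqueue(90): size=4=cap → OVERFLOW (fail)
10. enqueue(81): size=4=cap → OVERFLOW (fail)
11. enqueue(39): size=4=cap → OVERFLOW (fail)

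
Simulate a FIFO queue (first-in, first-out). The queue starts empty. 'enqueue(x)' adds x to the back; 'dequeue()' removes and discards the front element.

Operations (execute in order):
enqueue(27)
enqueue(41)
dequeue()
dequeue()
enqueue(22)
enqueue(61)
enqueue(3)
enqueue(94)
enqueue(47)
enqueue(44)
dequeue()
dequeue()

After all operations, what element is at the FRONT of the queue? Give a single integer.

Answer: 3

Derivation:
enqueue(27): queue = [27]
enqueue(41): queue = [27, 41]
dequeue(): queue = [41]
dequeue(): queue = []
enqueue(22): queue = [22]
enqueue(61): queue = [22, 61]
enqueue(3): queue = [22, 61, 3]
enqueue(94): queue = [22, 61, 3, 94]
enqueue(47): queue = [22, 61, 3, 94, 47]
enqueue(44): queue = [22, 61, 3, 94, 47, 44]
dequeue(): queue = [61, 3, 94, 47, 44]
dequeue(): queue = [3, 94, 47, 44]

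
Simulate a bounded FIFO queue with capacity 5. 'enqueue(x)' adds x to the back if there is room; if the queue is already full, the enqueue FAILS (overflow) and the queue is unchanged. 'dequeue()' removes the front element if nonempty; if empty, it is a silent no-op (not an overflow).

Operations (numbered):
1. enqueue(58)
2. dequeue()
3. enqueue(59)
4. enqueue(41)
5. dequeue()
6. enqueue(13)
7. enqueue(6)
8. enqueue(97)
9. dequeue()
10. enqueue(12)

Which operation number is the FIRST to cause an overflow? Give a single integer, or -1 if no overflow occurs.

1. enqueue(58): size=1
2. dequeue(): size=0
3. enqueue(59): size=1
4. enqueue(41): size=2
5. dequeue(): size=1
6. enqueue(13): size=2
7. enqueue(6): size=3
8. enqueue(97): size=4
9. dequeue(): size=3
10. enqueue(12): size=4

Answer: -1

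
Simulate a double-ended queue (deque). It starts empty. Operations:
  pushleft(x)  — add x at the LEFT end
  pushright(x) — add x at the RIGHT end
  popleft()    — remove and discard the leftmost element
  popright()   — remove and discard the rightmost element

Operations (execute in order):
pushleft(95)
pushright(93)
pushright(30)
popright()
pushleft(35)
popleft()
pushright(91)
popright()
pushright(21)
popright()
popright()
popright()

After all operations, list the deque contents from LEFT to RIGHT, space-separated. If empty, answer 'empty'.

Answer: empty

Derivation:
pushleft(95): [95]
pushright(93): [95, 93]
pushright(30): [95, 93, 30]
popright(): [95, 93]
pushleft(35): [35, 95, 93]
popleft(): [95, 93]
pushright(91): [95, 93, 91]
popright(): [95, 93]
pushright(21): [95, 93, 21]
popright(): [95, 93]
popright(): [95]
popright(): []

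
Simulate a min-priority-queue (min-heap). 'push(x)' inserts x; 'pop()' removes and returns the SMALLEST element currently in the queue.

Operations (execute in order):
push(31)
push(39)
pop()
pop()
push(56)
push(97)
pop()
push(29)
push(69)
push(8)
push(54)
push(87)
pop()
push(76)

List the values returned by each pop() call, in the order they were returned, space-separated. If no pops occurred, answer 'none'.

push(31): heap contents = [31]
push(39): heap contents = [31, 39]
pop() → 31: heap contents = [39]
pop() → 39: heap contents = []
push(56): heap contents = [56]
push(97): heap contents = [56, 97]
pop() → 56: heap contents = [97]
push(29): heap contents = [29, 97]
push(69): heap contents = [29, 69, 97]
push(8): heap contents = [8, 29, 69, 97]
push(54): heap contents = [8, 29, 54, 69, 97]
push(87): heap contents = [8, 29, 54, 69, 87, 97]
pop() → 8: heap contents = [29, 54, 69, 87, 97]
push(76): heap contents = [29, 54, 69, 76, 87, 97]

Answer: 31 39 56 8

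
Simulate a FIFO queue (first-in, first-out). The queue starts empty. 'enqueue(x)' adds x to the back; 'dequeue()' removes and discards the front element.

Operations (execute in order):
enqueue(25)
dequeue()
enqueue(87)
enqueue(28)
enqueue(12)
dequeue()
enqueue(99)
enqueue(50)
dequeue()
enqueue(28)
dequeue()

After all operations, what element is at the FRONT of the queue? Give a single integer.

Answer: 99

Derivation:
enqueue(25): queue = [25]
dequeue(): queue = []
enqueue(87): queue = [87]
enqueue(28): queue = [87, 28]
enqueue(12): queue = [87, 28, 12]
dequeue(): queue = [28, 12]
enqueue(99): queue = [28, 12, 99]
enqueue(50): queue = [28, 12, 99, 50]
dequeue(): queue = [12, 99, 50]
enqueue(28): queue = [12, 99, 50, 28]
dequeue(): queue = [99, 50, 28]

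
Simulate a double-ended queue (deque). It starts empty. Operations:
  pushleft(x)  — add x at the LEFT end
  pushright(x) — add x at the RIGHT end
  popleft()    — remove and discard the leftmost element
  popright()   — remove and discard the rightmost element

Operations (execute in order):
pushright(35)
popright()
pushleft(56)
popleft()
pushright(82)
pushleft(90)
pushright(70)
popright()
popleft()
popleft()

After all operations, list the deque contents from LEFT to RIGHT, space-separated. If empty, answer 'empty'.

pushright(35): [35]
popright(): []
pushleft(56): [56]
popleft(): []
pushright(82): [82]
pushleft(90): [90, 82]
pushright(70): [90, 82, 70]
popright(): [90, 82]
popleft(): [82]
popleft(): []

Answer: empty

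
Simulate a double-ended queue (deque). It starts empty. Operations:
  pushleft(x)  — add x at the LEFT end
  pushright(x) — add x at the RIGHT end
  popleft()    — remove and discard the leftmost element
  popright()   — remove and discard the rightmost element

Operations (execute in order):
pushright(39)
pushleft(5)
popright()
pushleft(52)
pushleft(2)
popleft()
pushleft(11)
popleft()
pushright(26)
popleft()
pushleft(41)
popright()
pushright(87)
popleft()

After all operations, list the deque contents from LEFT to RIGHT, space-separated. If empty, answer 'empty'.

pushright(39): [39]
pushleft(5): [5, 39]
popright(): [5]
pushleft(52): [52, 5]
pushleft(2): [2, 52, 5]
popleft(): [52, 5]
pushleft(11): [11, 52, 5]
popleft(): [52, 5]
pushright(26): [52, 5, 26]
popleft(): [5, 26]
pushleft(41): [41, 5, 26]
popright(): [41, 5]
pushright(87): [41, 5, 87]
popleft(): [5, 87]

Answer: 5 87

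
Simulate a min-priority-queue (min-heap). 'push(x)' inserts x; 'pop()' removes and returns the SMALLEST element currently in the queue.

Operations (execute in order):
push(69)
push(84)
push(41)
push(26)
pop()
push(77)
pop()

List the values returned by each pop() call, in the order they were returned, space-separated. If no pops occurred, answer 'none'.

Answer: 26 41

Derivation:
push(69): heap contents = [69]
push(84): heap contents = [69, 84]
push(41): heap contents = [41, 69, 84]
push(26): heap contents = [26, 41, 69, 84]
pop() → 26: heap contents = [41, 69, 84]
push(77): heap contents = [41, 69, 77, 84]
pop() → 41: heap contents = [69, 77, 84]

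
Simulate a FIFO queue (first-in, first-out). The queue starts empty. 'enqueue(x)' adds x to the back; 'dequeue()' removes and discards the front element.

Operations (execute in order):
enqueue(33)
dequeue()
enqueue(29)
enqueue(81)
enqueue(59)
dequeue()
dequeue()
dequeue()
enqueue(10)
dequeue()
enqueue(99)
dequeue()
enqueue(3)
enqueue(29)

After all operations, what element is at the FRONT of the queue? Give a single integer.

enqueue(33): queue = [33]
dequeue(): queue = []
enqueue(29): queue = [29]
enqueue(81): queue = [29, 81]
enqueue(59): queue = [29, 81, 59]
dequeue(): queue = [81, 59]
dequeue(): queue = [59]
dequeue(): queue = []
enqueue(10): queue = [10]
dequeue(): queue = []
enqueue(99): queue = [99]
dequeue(): queue = []
enqueue(3): queue = [3]
enqueue(29): queue = [3, 29]

Answer: 3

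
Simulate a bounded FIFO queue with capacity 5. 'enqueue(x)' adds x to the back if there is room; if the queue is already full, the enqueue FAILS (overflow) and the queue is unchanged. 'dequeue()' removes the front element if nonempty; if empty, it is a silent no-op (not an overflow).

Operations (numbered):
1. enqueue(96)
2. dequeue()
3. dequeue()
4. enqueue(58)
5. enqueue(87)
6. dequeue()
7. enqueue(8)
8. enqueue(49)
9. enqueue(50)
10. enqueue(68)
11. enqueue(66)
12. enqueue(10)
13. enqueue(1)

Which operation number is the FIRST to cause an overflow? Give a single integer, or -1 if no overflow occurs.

1. enqueue(96): size=1
2. dequeue(): size=0
3. dequeue(): empty, no-op, size=0
4. enqueue(58): size=1
5. enqueue(87): size=2
6. dequeue(): size=1
7. enqueue(8): size=2
8. enqueue(49): size=3
9. enqueue(50): size=4
10. enqueue(68): size=5
11. enqueue(66): size=5=cap → OVERFLOW (fail)
12. enqueue(10): size=5=cap → OVERFLOW (fail)
13. enqueue(1): size=5=cap → OVERFLOW (fail)

Answer: 11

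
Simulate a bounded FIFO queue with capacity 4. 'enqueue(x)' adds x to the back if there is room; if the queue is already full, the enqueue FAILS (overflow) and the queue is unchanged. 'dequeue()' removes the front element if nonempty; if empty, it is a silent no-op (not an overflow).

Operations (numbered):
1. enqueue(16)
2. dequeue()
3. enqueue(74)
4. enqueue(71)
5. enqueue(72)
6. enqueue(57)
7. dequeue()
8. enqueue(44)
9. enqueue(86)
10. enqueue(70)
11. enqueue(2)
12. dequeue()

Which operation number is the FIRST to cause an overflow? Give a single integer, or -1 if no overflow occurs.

Answer: 9

Derivation:
1. enqueue(16): size=1
2. dequeue(): size=0
3. enqueue(74): size=1
4. enqueue(71): size=2
5. enqueue(72): size=3
6. enqueue(57): size=4
7. dequeue(): size=3
8. enqueue(44): size=4
9. enqueue(86): size=4=cap → OVERFLOW (fail)
10. enqueue(70): size=4=cap → OVERFLOW (fail)
11. enqueue(2): size=4=cap → OVERFLOW (fail)
12. dequeue(): size=3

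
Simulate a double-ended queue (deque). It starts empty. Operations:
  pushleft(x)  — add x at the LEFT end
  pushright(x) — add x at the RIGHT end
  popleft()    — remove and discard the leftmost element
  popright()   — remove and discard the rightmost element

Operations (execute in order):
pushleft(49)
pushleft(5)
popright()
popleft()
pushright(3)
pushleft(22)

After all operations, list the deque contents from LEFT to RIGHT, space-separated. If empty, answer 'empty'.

pushleft(49): [49]
pushleft(5): [5, 49]
popright(): [5]
popleft(): []
pushright(3): [3]
pushleft(22): [22, 3]

Answer: 22 3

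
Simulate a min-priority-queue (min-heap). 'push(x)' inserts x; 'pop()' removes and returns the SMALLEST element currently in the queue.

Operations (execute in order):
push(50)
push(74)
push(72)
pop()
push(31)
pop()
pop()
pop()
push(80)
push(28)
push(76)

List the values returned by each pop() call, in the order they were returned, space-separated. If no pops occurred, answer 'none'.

push(50): heap contents = [50]
push(74): heap contents = [50, 74]
push(72): heap contents = [50, 72, 74]
pop() → 50: heap contents = [72, 74]
push(31): heap contents = [31, 72, 74]
pop() → 31: heap contents = [72, 74]
pop() → 72: heap contents = [74]
pop() → 74: heap contents = []
push(80): heap contents = [80]
push(28): heap contents = [28, 80]
push(76): heap contents = [28, 76, 80]

Answer: 50 31 72 74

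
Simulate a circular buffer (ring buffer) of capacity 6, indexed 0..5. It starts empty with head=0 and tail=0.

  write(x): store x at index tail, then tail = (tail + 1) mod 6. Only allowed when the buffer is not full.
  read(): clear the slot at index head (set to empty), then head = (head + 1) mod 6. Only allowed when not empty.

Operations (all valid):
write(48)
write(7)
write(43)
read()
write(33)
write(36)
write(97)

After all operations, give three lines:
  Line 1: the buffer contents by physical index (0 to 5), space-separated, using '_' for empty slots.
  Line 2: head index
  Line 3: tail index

Answer: _ 7 43 33 36 97
1
0

Derivation:
write(48): buf=[48 _ _ _ _ _], head=0, tail=1, size=1
write(7): buf=[48 7 _ _ _ _], head=0, tail=2, size=2
write(43): buf=[48 7 43 _ _ _], head=0, tail=3, size=3
read(): buf=[_ 7 43 _ _ _], head=1, tail=3, size=2
write(33): buf=[_ 7 43 33 _ _], head=1, tail=4, size=3
write(36): buf=[_ 7 43 33 36 _], head=1, tail=5, size=4
write(97): buf=[_ 7 43 33 36 97], head=1, tail=0, size=5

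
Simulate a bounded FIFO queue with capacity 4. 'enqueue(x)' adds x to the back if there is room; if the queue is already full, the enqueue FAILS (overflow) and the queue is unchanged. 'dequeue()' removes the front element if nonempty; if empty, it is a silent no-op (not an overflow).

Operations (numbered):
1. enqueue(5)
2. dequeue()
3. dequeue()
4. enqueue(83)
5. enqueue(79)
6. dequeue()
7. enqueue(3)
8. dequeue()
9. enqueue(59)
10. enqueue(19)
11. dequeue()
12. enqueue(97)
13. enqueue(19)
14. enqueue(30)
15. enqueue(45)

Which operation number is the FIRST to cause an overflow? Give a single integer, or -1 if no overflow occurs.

1. enqueue(5): size=1
2. dequeue(): size=0
3. dequeue(): empty, no-op, size=0
4. enqueue(83): size=1
5. enqueue(79): size=2
6. dequeue(): size=1
7. enqueue(3): size=2
8. dequeue(): size=1
9. enqueue(59): size=2
10. enqueue(19): size=3
11. dequeue(): size=2
12. enqueue(97): size=3
13. enqueue(19): size=4
14. enqueue(30): size=4=cap → OVERFLOW (fail)
15. enqueue(45): size=4=cap → OVERFLOW (fail)

Answer: 14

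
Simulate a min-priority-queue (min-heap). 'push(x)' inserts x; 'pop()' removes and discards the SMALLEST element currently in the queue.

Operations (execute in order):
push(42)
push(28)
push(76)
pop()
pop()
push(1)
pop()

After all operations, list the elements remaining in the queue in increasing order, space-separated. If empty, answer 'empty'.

push(42): heap contents = [42]
push(28): heap contents = [28, 42]
push(76): heap contents = [28, 42, 76]
pop() → 28: heap contents = [42, 76]
pop() → 42: heap contents = [76]
push(1): heap contents = [1, 76]
pop() → 1: heap contents = [76]

Answer: 76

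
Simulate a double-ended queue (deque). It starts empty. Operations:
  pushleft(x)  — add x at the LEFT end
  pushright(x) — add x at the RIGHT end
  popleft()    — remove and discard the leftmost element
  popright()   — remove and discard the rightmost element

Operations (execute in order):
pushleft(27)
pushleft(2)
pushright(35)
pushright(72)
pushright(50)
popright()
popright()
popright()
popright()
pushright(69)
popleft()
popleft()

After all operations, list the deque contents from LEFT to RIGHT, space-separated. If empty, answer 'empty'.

Answer: empty

Derivation:
pushleft(27): [27]
pushleft(2): [2, 27]
pushright(35): [2, 27, 35]
pushright(72): [2, 27, 35, 72]
pushright(50): [2, 27, 35, 72, 50]
popright(): [2, 27, 35, 72]
popright(): [2, 27, 35]
popright(): [2, 27]
popright(): [2]
pushright(69): [2, 69]
popleft(): [69]
popleft(): []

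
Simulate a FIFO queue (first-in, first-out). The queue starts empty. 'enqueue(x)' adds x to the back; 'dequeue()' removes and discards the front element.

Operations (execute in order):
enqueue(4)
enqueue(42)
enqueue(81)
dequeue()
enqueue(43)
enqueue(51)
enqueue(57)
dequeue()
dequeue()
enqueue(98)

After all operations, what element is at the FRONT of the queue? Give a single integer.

enqueue(4): queue = [4]
enqueue(42): queue = [4, 42]
enqueue(81): queue = [4, 42, 81]
dequeue(): queue = [42, 81]
enqueue(43): queue = [42, 81, 43]
enqueue(51): queue = [42, 81, 43, 51]
enqueue(57): queue = [42, 81, 43, 51, 57]
dequeue(): queue = [81, 43, 51, 57]
dequeue(): queue = [43, 51, 57]
enqueue(98): queue = [43, 51, 57, 98]

Answer: 43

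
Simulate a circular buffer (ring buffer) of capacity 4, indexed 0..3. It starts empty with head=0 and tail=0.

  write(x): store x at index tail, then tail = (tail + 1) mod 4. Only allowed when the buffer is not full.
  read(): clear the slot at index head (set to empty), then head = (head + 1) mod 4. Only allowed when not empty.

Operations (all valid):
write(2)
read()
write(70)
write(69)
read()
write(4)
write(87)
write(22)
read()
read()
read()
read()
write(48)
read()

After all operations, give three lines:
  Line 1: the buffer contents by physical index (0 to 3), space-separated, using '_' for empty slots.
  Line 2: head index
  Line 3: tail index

write(2): buf=[2 _ _ _], head=0, tail=1, size=1
read(): buf=[_ _ _ _], head=1, tail=1, size=0
write(70): buf=[_ 70 _ _], head=1, tail=2, size=1
write(69): buf=[_ 70 69 _], head=1, tail=3, size=2
read(): buf=[_ _ 69 _], head=2, tail=3, size=1
write(4): buf=[_ _ 69 4], head=2, tail=0, size=2
write(87): buf=[87 _ 69 4], head=2, tail=1, size=3
write(22): buf=[87 22 69 4], head=2, tail=2, size=4
read(): buf=[87 22 _ 4], head=3, tail=2, size=3
read(): buf=[87 22 _ _], head=0, tail=2, size=2
read(): buf=[_ 22 _ _], head=1, tail=2, size=1
read(): buf=[_ _ _ _], head=2, tail=2, size=0
write(48): buf=[_ _ 48 _], head=2, tail=3, size=1
read(): buf=[_ _ _ _], head=3, tail=3, size=0

Answer: _ _ _ _
3
3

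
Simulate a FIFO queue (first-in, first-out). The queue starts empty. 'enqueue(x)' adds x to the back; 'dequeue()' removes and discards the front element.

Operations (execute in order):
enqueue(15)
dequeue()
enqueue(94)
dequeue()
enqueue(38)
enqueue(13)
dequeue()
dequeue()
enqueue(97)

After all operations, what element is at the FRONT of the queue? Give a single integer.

enqueue(15): queue = [15]
dequeue(): queue = []
enqueue(94): queue = [94]
dequeue(): queue = []
enqueue(38): queue = [38]
enqueue(13): queue = [38, 13]
dequeue(): queue = [13]
dequeue(): queue = []
enqueue(97): queue = [97]

Answer: 97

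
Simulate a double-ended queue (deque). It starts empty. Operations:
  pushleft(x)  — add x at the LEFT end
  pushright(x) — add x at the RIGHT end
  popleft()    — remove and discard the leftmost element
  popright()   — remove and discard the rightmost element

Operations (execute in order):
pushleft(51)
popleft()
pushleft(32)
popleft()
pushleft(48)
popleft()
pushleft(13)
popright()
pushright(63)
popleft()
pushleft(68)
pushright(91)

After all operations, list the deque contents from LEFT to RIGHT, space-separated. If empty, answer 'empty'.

Answer: 68 91

Derivation:
pushleft(51): [51]
popleft(): []
pushleft(32): [32]
popleft(): []
pushleft(48): [48]
popleft(): []
pushleft(13): [13]
popright(): []
pushright(63): [63]
popleft(): []
pushleft(68): [68]
pushright(91): [68, 91]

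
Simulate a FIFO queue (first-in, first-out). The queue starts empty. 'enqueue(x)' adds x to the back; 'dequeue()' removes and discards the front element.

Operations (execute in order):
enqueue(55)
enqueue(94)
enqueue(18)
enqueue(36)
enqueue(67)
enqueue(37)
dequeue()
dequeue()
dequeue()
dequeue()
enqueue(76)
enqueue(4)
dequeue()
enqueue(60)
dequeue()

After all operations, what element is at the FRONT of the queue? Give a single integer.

Answer: 76

Derivation:
enqueue(55): queue = [55]
enqueue(94): queue = [55, 94]
enqueue(18): queue = [55, 94, 18]
enqueue(36): queue = [55, 94, 18, 36]
enqueue(67): queue = [55, 94, 18, 36, 67]
enqueue(37): queue = [55, 94, 18, 36, 67, 37]
dequeue(): queue = [94, 18, 36, 67, 37]
dequeue(): queue = [18, 36, 67, 37]
dequeue(): queue = [36, 67, 37]
dequeue(): queue = [67, 37]
enqueue(76): queue = [67, 37, 76]
enqueue(4): queue = [67, 37, 76, 4]
dequeue(): queue = [37, 76, 4]
enqueue(60): queue = [37, 76, 4, 60]
dequeue(): queue = [76, 4, 60]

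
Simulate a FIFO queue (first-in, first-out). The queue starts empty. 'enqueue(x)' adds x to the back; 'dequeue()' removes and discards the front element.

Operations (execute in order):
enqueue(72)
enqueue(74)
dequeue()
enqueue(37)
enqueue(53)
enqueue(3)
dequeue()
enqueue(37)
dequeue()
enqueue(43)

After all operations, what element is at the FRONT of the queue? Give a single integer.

enqueue(72): queue = [72]
enqueue(74): queue = [72, 74]
dequeue(): queue = [74]
enqueue(37): queue = [74, 37]
enqueue(53): queue = [74, 37, 53]
enqueue(3): queue = [74, 37, 53, 3]
dequeue(): queue = [37, 53, 3]
enqueue(37): queue = [37, 53, 3, 37]
dequeue(): queue = [53, 3, 37]
enqueue(43): queue = [53, 3, 37, 43]

Answer: 53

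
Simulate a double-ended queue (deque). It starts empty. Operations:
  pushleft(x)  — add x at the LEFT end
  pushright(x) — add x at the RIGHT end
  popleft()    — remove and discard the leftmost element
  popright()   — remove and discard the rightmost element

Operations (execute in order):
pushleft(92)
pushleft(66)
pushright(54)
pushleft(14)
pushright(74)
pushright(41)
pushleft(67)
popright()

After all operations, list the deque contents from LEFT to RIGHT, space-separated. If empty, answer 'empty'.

pushleft(92): [92]
pushleft(66): [66, 92]
pushright(54): [66, 92, 54]
pushleft(14): [14, 66, 92, 54]
pushright(74): [14, 66, 92, 54, 74]
pushright(41): [14, 66, 92, 54, 74, 41]
pushleft(67): [67, 14, 66, 92, 54, 74, 41]
popright(): [67, 14, 66, 92, 54, 74]

Answer: 67 14 66 92 54 74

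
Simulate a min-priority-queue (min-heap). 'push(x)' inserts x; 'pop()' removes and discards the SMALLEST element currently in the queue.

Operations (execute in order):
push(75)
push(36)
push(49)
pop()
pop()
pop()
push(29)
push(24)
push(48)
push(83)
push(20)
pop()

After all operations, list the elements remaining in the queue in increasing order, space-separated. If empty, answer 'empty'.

push(75): heap contents = [75]
push(36): heap contents = [36, 75]
push(49): heap contents = [36, 49, 75]
pop() → 36: heap contents = [49, 75]
pop() → 49: heap contents = [75]
pop() → 75: heap contents = []
push(29): heap contents = [29]
push(24): heap contents = [24, 29]
push(48): heap contents = [24, 29, 48]
push(83): heap contents = [24, 29, 48, 83]
push(20): heap contents = [20, 24, 29, 48, 83]
pop() → 20: heap contents = [24, 29, 48, 83]

Answer: 24 29 48 83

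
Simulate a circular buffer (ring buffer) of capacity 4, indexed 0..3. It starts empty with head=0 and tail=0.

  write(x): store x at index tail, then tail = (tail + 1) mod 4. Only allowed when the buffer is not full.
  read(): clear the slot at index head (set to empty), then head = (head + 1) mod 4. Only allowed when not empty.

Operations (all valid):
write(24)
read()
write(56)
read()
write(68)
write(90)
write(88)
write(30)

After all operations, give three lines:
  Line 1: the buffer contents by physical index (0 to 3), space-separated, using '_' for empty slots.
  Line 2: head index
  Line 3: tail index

Answer: 88 30 68 90
2
2

Derivation:
write(24): buf=[24 _ _ _], head=0, tail=1, size=1
read(): buf=[_ _ _ _], head=1, tail=1, size=0
write(56): buf=[_ 56 _ _], head=1, tail=2, size=1
read(): buf=[_ _ _ _], head=2, tail=2, size=0
write(68): buf=[_ _ 68 _], head=2, tail=3, size=1
write(90): buf=[_ _ 68 90], head=2, tail=0, size=2
write(88): buf=[88 _ 68 90], head=2, tail=1, size=3
write(30): buf=[88 30 68 90], head=2, tail=2, size=4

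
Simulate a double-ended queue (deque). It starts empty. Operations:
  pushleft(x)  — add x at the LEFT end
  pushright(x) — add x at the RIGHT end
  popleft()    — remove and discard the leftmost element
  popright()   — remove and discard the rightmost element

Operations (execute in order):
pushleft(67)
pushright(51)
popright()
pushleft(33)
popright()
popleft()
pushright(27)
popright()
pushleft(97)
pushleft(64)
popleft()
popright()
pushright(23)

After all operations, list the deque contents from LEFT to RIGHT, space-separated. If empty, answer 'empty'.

Answer: 23

Derivation:
pushleft(67): [67]
pushright(51): [67, 51]
popright(): [67]
pushleft(33): [33, 67]
popright(): [33]
popleft(): []
pushright(27): [27]
popright(): []
pushleft(97): [97]
pushleft(64): [64, 97]
popleft(): [97]
popright(): []
pushright(23): [23]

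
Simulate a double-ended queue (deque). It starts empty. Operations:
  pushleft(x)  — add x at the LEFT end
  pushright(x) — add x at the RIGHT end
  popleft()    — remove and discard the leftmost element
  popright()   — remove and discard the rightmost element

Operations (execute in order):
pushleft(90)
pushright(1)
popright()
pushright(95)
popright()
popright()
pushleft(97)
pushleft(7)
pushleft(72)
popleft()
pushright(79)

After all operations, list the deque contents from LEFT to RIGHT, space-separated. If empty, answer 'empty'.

pushleft(90): [90]
pushright(1): [90, 1]
popright(): [90]
pushright(95): [90, 95]
popright(): [90]
popright(): []
pushleft(97): [97]
pushleft(7): [7, 97]
pushleft(72): [72, 7, 97]
popleft(): [7, 97]
pushright(79): [7, 97, 79]

Answer: 7 97 79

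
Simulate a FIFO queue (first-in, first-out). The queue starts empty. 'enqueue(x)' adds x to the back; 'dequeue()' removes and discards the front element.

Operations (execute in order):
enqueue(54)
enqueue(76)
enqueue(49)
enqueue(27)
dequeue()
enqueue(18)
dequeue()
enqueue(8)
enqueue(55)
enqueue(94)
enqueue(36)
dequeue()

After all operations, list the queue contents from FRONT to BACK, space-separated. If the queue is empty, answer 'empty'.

enqueue(54): [54]
enqueue(76): [54, 76]
enqueue(49): [54, 76, 49]
enqueue(27): [54, 76, 49, 27]
dequeue(): [76, 49, 27]
enqueue(18): [76, 49, 27, 18]
dequeue(): [49, 27, 18]
enqueue(8): [49, 27, 18, 8]
enqueue(55): [49, 27, 18, 8, 55]
enqueue(94): [49, 27, 18, 8, 55, 94]
enqueue(36): [49, 27, 18, 8, 55, 94, 36]
dequeue(): [27, 18, 8, 55, 94, 36]

Answer: 27 18 8 55 94 36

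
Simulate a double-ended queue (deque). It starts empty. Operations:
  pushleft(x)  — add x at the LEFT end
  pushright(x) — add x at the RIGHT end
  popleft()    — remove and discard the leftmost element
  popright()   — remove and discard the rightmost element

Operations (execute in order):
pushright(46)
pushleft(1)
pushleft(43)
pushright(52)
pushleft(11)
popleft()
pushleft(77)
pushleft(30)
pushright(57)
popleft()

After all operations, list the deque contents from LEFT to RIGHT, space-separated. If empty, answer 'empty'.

pushright(46): [46]
pushleft(1): [1, 46]
pushleft(43): [43, 1, 46]
pushright(52): [43, 1, 46, 52]
pushleft(11): [11, 43, 1, 46, 52]
popleft(): [43, 1, 46, 52]
pushleft(77): [77, 43, 1, 46, 52]
pushleft(30): [30, 77, 43, 1, 46, 52]
pushright(57): [30, 77, 43, 1, 46, 52, 57]
popleft(): [77, 43, 1, 46, 52, 57]

Answer: 77 43 1 46 52 57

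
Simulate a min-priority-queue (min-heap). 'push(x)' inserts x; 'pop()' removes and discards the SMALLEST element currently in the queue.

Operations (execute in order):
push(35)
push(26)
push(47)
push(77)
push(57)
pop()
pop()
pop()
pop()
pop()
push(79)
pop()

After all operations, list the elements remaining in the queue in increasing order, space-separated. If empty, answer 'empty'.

Answer: empty

Derivation:
push(35): heap contents = [35]
push(26): heap contents = [26, 35]
push(47): heap contents = [26, 35, 47]
push(77): heap contents = [26, 35, 47, 77]
push(57): heap contents = [26, 35, 47, 57, 77]
pop() → 26: heap contents = [35, 47, 57, 77]
pop() → 35: heap contents = [47, 57, 77]
pop() → 47: heap contents = [57, 77]
pop() → 57: heap contents = [77]
pop() → 77: heap contents = []
push(79): heap contents = [79]
pop() → 79: heap contents = []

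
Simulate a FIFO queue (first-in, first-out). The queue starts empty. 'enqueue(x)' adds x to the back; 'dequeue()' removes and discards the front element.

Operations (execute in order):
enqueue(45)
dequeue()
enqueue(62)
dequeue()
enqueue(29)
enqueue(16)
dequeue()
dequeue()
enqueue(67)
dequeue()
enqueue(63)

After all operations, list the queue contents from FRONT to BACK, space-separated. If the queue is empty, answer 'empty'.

Answer: 63

Derivation:
enqueue(45): [45]
dequeue(): []
enqueue(62): [62]
dequeue(): []
enqueue(29): [29]
enqueue(16): [29, 16]
dequeue(): [16]
dequeue(): []
enqueue(67): [67]
dequeue(): []
enqueue(63): [63]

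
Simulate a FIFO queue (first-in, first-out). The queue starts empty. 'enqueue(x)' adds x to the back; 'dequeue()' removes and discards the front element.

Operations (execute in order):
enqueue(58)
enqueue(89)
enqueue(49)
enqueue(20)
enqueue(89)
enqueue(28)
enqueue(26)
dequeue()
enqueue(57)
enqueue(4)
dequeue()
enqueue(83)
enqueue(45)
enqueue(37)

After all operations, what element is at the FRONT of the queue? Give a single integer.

enqueue(58): queue = [58]
enqueue(89): queue = [58, 89]
enqueue(49): queue = [58, 89, 49]
enqueue(20): queue = [58, 89, 49, 20]
enqueue(89): queue = [58, 89, 49, 20, 89]
enqueue(28): queue = [58, 89, 49, 20, 89, 28]
enqueue(26): queue = [58, 89, 49, 20, 89, 28, 26]
dequeue(): queue = [89, 49, 20, 89, 28, 26]
enqueue(57): queue = [89, 49, 20, 89, 28, 26, 57]
enqueue(4): queue = [89, 49, 20, 89, 28, 26, 57, 4]
dequeue(): queue = [49, 20, 89, 28, 26, 57, 4]
enqueue(83): queue = [49, 20, 89, 28, 26, 57, 4, 83]
enqueue(45): queue = [49, 20, 89, 28, 26, 57, 4, 83, 45]
enqueue(37): queue = [49, 20, 89, 28, 26, 57, 4, 83, 45, 37]

Answer: 49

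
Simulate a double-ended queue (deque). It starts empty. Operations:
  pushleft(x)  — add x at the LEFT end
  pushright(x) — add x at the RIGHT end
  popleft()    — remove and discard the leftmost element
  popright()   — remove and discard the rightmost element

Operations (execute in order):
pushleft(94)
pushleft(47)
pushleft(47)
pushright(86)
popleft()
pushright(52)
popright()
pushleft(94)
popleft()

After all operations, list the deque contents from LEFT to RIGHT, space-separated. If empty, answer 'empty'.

Answer: 47 94 86

Derivation:
pushleft(94): [94]
pushleft(47): [47, 94]
pushleft(47): [47, 47, 94]
pushright(86): [47, 47, 94, 86]
popleft(): [47, 94, 86]
pushright(52): [47, 94, 86, 52]
popright(): [47, 94, 86]
pushleft(94): [94, 47, 94, 86]
popleft(): [47, 94, 86]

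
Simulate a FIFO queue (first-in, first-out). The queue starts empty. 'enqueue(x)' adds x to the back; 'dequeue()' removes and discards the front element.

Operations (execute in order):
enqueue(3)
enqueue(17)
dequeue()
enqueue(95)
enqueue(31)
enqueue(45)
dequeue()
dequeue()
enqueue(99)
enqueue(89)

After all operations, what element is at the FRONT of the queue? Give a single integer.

Answer: 31

Derivation:
enqueue(3): queue = [3]
enqueue(17): queue = [3, 17]
dequeue(): queue = [17]
enqueue(95): queue = [17, 95]
enqueue(31): queue = [17, 95, 31]
enqueue(45): queue = [17, 95, 31, 45]
dequeue(): queue = [95, 31, 45]
dequeue(): queue = [31, 45]
enqueue(99): queue = [31, 45, 99]
enqueue(89): queue = [31, 45, 99, 89]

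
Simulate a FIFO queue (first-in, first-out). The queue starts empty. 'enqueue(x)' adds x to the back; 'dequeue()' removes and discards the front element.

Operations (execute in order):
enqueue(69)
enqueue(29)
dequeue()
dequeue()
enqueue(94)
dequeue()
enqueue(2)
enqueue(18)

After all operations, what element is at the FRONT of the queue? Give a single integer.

enqueue(69): queue = [69]
enqueue(29): queue = [69, 29]
dequeue(): queue = [29]
dequeue(): queue = []
enqueue(94): queue = [94]
dequeue(): queue = []
enqueue(2): queue = [2]
enqueue(18): queue = [2, 18]

Answer: 2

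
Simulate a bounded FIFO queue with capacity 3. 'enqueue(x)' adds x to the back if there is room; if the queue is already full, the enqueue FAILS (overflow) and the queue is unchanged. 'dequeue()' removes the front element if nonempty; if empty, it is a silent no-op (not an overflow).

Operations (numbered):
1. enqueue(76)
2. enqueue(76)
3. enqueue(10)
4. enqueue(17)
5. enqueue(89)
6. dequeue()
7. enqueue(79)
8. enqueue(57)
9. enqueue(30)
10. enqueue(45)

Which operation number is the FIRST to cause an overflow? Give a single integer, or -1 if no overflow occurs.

1. enqueue(76): size=1
2. enqueue(76): size=2
3. enqueue(10): size=3
4. enqueue(17): size=3=cap → OVERFLOW (fail)
5. enqueue(89): size=3=cap → OVERFLOW (fail)
6. dequeue(): size=2
7. enqueue(79): size=3
8. enqueue(57): size=3=cap → OVERFLOW (fail)
9. enqueue(30): size=3=cap → OVERFLOW (fail)
10. enqueue(45): size=3=cap → OVERFLOW (fail)

Answer: 4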